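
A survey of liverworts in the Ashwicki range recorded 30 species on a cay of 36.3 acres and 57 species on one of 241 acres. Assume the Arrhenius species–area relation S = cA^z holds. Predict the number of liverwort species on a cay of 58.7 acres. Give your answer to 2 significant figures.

z = ln(57/30) / ln(241/36.3) = 0.6419 / 1.8930 = 0.3391
c = 30 / 36.3^0.3391 = 30 / 3.38 = 8.876
S₃ = 8.876 × 58.7^0.3391 = 8.876 × 3.978 ≈ 35.31

35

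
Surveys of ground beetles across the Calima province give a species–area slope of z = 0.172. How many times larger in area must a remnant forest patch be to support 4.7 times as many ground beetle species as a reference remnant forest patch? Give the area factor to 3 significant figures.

8080

(A₂/A₁)^0.172 = 4.7, so A₂/A₁ = 4.7^(1/0.172) = 4.7^5.814
ln(A₂/A₁) = ln 4.7 / 0.172 = 1.5476 / 0.172 = 8.9975
A₂/A₁ = e^8.9975 ≈ 8082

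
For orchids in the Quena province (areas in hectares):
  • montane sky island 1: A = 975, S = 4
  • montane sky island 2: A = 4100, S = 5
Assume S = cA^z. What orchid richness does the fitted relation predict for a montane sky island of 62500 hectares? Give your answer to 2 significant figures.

7.6

z = ln(5/4) / ln(4100/975) = 0.2231 / 1.4363 = 0.1554
c = 4 / 975^0.1554 = 4 / 2.913 = 1.373
S₃ = 1.373 × 62500^0.1554 = 1.373 × 5.56 ≈ 7.634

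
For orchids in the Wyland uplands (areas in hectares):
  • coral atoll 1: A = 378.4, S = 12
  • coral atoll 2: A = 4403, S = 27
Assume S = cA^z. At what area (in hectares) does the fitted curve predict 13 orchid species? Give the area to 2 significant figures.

z = ln(27/12) / ln(4403/378.4) = 0.8109 / 2.4541 = 0.3304
c = 12 / 378.4^0.3304 = 12 / 7.11 = 1.688
A = (13/1.688)^(1/0.3304) ⇒ ln A = ln(7.702)/0.3304 = 6.1782
A = e^6.1782 ≈ 482.1 hectares

480 hectares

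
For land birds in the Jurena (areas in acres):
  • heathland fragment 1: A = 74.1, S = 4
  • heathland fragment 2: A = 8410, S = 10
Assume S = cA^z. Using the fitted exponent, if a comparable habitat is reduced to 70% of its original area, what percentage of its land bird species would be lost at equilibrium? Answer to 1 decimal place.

z = ln(10/4) / ln(8410/74.1) = 0.9163 / 4.7318 = 0.1936
S_new/S_old = (A_new/A_old)^z = 0.7^0.1936 = exp(0.1936 × -0.3567) = 0.9333
Fraction lost = 1 − 0.9333 = 0.06674

6.7%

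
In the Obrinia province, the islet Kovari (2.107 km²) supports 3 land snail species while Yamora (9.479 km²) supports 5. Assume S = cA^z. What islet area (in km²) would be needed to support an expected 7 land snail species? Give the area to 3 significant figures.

z = ln(5/3) / ln(9.479/2.107) = 0.5108 / 1.5038 = 0.3397
c = 3 / 2.107^0.3397 = 3 / 1.288 = 2.329
A = (7/2.329)^(1/0.3397) ⇒ ln A = ln(3.006)/0.3397 = 3.2396
A = e^3.2396 ≈ 25.52 km²

25.5 km²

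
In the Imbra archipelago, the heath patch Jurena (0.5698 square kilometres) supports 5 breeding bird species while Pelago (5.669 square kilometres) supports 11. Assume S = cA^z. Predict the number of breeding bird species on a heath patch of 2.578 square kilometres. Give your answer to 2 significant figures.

z = ln(11/5) / ln(5.669/0.5698) = 0.7885 / 2.2975 = 0.3432
c = 5 / 0.5698^0.3432 = 5 / 0.8245 = 6.065
S₃ = 6.065 × 2.578^0.3432 = 6.065 × 1.384 ≈ 8.394

8.4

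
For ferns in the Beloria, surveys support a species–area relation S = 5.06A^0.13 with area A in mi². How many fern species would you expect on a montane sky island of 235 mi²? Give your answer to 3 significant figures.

10.3

S = 5.06 × 235^0.13
ln S = ln 5.06 + 0.13 × ln 235 = 1.6214 + 0.13 × 5.4596 = 2.3311
S = e^2.3311 ≈ 10.29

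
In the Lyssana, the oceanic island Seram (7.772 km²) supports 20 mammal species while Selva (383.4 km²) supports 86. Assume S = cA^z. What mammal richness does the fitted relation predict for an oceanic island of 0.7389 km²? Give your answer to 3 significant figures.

z = ln(86/20) / ln(383.4/7.772) = 1.4586 / 3.8986 = 0.3741
c = 20 / 7.772^0.3741 = 20 / 2.154 = 9.286
S₃ = 9.286 × 0.7389^0.3741 = 9.286 × 0.893 ≈ 8.292

8.29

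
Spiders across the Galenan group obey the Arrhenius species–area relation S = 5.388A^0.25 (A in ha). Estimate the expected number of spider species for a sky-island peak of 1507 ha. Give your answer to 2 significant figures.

34

S = 5.388 × 1507^0.25 = 5.388 × 6.231 ≈ 33.57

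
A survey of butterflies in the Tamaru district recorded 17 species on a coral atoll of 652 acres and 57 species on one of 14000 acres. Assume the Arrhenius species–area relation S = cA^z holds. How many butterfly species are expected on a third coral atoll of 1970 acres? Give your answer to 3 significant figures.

z = ln(57/17) / ln(14000/652) = 1.2098 / 3.0668 = 0.3945
c = 17 / 652^0.3945 = 17 / 12.89 = 1.319
S₃ = 1.319 × 1970^0.3945 = 1.319 × 19.94 ≈ 26.3

26.3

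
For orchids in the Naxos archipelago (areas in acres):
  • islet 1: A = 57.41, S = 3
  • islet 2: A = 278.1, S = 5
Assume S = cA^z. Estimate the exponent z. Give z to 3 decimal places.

Taking logs: ln S = ln c + z ln A, so z = (ln S₂ − ln S₁)/(ln A₂ − ln A₁).
z = ln(5/3) / ln(278.1/57.41) = ln(1.667) / ln(4.844) = 0.5108 / 1.5778 = 0.3238

0.324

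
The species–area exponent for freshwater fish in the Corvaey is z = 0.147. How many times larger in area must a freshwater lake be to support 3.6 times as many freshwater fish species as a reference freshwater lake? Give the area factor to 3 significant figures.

(A₂/A₁)^0.147 = 3.6, so A₂/A₁ = 3.6^(1/0.147) = 3.6^6.803
ln(A₂/A₁) = ln 3.6 / 0.147 = 1.2809 / 0.147 = 8.7138
A₂/A₁ = e^8.7138 ≈ 6087

6090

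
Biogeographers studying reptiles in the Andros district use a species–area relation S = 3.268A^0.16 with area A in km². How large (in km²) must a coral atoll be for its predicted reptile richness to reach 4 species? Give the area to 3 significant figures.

3.54 km²

4 = 3.268 × A^0.16  ⇒  A^0.16 = 4/3.268 = 1.224
ln A = ln(1.224) / 0.16 = 0.2021 / 0.16 = 1.2632
A = e^1.2632 ≈ 3.537 km²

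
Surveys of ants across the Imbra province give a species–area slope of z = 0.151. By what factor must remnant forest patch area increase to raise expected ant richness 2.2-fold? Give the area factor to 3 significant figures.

(A₂/A₁)^0.151 = 2.2, so A₂/A₁ = 2.2^(1/0.151) = 2.2^6.623
ln(A₂/A₁) = ln 2.2 / 0.151 = 0.7885 / 0.151 = 5.2216
A₂/A₁ = e^5.2216 ≈ 185.2

185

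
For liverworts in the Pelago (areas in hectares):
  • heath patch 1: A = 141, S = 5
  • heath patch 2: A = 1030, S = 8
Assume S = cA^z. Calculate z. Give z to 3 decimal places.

0.236

Taking logs: ln S = ln c + z ln A, so z = (ln S₂ − ln S₁)/(ln A₂ − ln A₁).
z = ln(8/5) / ln(1030/141) = ln(1.6) / ln(7.305) = 0.4700 / 1.9886 = 0.2364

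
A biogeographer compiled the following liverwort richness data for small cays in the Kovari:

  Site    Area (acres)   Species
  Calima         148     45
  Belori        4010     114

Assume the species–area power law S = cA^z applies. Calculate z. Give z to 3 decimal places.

0.282

Taking logs: ln S = ln c + z ln A, so z = (ln S₂ − ln S₁)/(ln A₂ − ln A₁).
z = ln(114/45) / ln(4010/148) = ln(2.533) / ln(27.09) = 0.9295 / 3.2993 = 0.2817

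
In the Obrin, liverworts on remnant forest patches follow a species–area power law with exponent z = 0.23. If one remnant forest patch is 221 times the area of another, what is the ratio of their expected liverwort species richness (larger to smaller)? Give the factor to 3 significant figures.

3.46

S₂/S₁ = (A₂/A₁)^z = 221^0.23
ln(S₂/S₁) = 0.23 × ln 221 = 0.23 × 5.3982 = 1.2416
S₂/S₁ = e^1.2416 ≈ 3.461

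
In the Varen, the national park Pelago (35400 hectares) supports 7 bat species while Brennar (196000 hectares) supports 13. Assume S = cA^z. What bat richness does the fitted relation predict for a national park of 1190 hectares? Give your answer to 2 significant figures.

z = ln(13/7) / ln(196000/35400) = 0.6190 / 1.7114 = 0.3617
c = 7 / 35400^0.3617 = 7 / 44.2 = 0.1584
S₃ = 0.1584 × 1190^0.3617 = 0.1584 × 12.96 ≈ 2.052

2.1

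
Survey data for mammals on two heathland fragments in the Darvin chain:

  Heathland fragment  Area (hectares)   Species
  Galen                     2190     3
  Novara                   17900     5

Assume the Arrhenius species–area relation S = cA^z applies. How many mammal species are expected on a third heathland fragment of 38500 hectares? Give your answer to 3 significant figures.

z = ln(5/3) / ln(17900/2190) = 0.5108 / 2.1009 = 0.2431
c = 3 / 2190^0.2431 = 3 / 6.49 = 0.4623
S₃ = 0.4623 × 38500^0.2431 = 0.4623 × 13.03 ≈ 6.023

6.02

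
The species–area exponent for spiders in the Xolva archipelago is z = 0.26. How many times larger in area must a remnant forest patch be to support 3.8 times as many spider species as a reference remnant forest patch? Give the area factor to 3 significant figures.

170

(A₂/A₁)^0.26 = 3.8, so A₂/A₁ = 3.8^(1/0.26) = 3.8^3.846
ln(A₂/A₁) = ln 3.8 / 0.26 = 1.3350 / 0.26 = 5.1346
A₂/A₁ = e^5.1346 ≈ 169.8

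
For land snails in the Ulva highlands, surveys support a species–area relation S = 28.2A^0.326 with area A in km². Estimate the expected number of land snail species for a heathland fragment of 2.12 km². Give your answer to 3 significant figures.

S = 28.2 × 2.12^0.326
ln S = ln 28.2 + 0.326 × ln 2.12 = 3.3393 + 0.326 × 0.7514 = 3.5843
S = e^3.5843 ≈ 36.03

36.0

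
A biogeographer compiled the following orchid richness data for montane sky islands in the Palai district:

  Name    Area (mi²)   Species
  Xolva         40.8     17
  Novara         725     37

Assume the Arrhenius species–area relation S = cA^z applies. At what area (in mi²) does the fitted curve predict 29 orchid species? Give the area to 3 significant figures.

294 mi²

z = ln(37/17) / ln(725/40.8) = 0.7777 / 2.8775 = 0.2703
c = 17 / 40.8^0.2703 = 17 / 2.725 = 6.239
A = (29/6.239)^(1/0.2703) ⇒ ln A = ln(4.648)/0.2703 = 5.6848
A = e^5.6848 ≈ 294.4 mi²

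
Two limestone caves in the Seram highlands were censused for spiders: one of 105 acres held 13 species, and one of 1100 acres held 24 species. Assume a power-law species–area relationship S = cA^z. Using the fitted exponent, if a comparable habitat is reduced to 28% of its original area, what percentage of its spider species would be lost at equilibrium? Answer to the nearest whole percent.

z = ln(24/13) / ln(1100/105) = 0.6131 / 2.3491 = 0.2610
S_new/S_old = (A_new/A_old)^z = 0.28^0.2610 = exp(0.2610 × -1.2730) = 0.7173
Fraction lost = 1 − 0.7173 = 0.2827

28%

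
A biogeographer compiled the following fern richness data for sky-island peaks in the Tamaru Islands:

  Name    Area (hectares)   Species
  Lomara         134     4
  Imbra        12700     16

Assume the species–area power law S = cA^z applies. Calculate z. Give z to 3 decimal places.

Taking logs: ln S = ln c + z ln A, so z = (ln S₂ − ln S₁)/(ln A₂ − ln A₁).
z = ln(16/4) / ln(12700/134) = ln(4) / ln(94.78) = 1.3863 / 4.5515 = 0.3046

0.305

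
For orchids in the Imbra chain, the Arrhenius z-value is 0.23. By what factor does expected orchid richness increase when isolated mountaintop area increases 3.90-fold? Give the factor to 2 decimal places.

S₂/S₁ = (A₂/A₁)^z = 3.9^0.23
ln(S₂/S₁) = 0.23 × ln 3.9 = 0.23 × 1.3610 = 0.3130
S₂/S₁ = e^0.3130 ≈ 1.368

1.37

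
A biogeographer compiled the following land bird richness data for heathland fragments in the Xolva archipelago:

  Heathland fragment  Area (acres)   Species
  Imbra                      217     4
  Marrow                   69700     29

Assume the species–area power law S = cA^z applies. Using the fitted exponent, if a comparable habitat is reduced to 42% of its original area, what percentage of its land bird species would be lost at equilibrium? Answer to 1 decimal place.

z = ln(29/4) / ln(69700/217) = 1.9810 / 5.7721 = 0.3432
S_new/S_old = (A_new/A_old)^z = 0.42^0.3432 = exp(0.3432 × -0.8675) = 0.7425
Fraction lost = 1 − 0.7425 = 0.2575

25.7%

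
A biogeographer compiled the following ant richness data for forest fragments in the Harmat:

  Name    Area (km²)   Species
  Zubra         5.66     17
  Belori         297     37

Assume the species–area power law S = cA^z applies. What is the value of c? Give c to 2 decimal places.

z = ln(S₂/S₁) / ln(A₂/A₁) = ln(37/17) / ln(297/5.66) = 0.7777 / 3.9603 = 0.1964
c = S₁ / A₁^z = 17 / 5.66^0.1964 = 17 / 1.406 = 12.1

12.10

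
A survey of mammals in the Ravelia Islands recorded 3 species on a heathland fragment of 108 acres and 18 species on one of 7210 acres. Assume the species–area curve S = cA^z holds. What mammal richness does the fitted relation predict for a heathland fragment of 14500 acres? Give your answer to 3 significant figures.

24.2

z = ln(18/3) / ln(7210/108) = 1.7918 / 4.2011 = 0.4265
c = 3 / 108^0.4265 = 3 / 7.366 = 0.4073
S₃ = 0.4073 × 14500^0.4265 = 0.4073 × 59.54 ≈ 24.25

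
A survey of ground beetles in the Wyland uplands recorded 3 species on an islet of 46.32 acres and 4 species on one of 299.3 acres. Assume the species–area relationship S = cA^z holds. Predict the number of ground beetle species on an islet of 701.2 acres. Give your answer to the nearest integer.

5

z = ln(4/3) / ln(299.3/46.32) = 0.2877 / 1.8659 = 0.1542
c = 3 / 46.32^0.1542 = 3 / 1.806 = 1.661
S₃ = 1.661 × 701.2^0.1542 = 1.661 × 2.746 ≈ 4.561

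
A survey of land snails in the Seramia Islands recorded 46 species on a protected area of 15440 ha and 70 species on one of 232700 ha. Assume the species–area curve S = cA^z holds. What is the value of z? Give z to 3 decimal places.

0.155

Taking logs: ln S = ln c + z ln A, so z = (ln S₂ − ln S₁)/(ln A₂ − ln A₁).
z = ln(70/46) / ln(232700/15440) = ln(1.522) / ln(15.07) = 0.4199 / 2.7128 = 0.1548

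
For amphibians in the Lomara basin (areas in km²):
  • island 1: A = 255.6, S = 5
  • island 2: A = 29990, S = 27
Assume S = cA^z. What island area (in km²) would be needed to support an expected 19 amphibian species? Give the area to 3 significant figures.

z = ln(27/5) / ln(29990/255.6) = 1.6864 / 4.7650 = 0.3539
c = 5 / 255.6^0.3539 = 5 / 7.113 = 0.7029
A = (19/0.7029)^(1/0.3539) ⇒ ln A = ln(27.03)/0.3539 = 9.3157
A = e^9.3157 ≈ 11111 km²

11100 km²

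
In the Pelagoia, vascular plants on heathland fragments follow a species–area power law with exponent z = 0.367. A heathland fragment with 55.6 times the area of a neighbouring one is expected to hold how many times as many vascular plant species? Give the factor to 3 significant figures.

S₂/S₁ = (A₂/A₁)^z = 55.6^0.367
ln(S₂/S₁) = 0.367 × ln 55.6 = 0.367 × 4.0182 = 1.4747
S₂/S₁ = e^1.4747 ≈ 4.37

4.37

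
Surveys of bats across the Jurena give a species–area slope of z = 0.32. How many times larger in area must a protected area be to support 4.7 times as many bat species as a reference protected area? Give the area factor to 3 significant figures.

126

(A₂/A₁)^0.32 = 4.7, so A₂/A₁ = 4.7^(1/0.32) = 4.7^3.125
ln(A₂/A₁) = ln 4.7 / 0.32 = 1.5476 / 0.32 = 4.8361
A₂/A₁ = e^4.8361 ≈ 126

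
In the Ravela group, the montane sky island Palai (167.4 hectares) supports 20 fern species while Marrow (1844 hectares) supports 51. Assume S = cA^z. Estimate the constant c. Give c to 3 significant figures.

2.71

z = ln(S₂/S₁) / ln(A₂/A₁) = ln(51/20) / ln(1844/167.4) = 0.9361 / 2.3993 = 0.3902
c = S₁ / A₁^z = 20 / 167.4^0.3902 = 20 / 7.372 = 2.713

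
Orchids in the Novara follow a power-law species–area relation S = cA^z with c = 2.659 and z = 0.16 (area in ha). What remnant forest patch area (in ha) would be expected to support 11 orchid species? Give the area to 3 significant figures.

11 = 2.659 × A^0.16  ⇒  A^0.16 = 11/2.659 = 4.137
ln A = ln(4.137) / 0.16 = 1.4199 / 0.16 = 8.8747
A = e^8.8747 ≈ 7148 ha

7150 ha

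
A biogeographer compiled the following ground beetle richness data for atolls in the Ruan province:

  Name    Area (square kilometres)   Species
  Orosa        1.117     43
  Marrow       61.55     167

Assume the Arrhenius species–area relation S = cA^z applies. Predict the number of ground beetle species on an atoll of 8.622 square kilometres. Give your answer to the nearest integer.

86

z = ln(167/43) / ln(61.55/1.117) = 1.3568 / 4.0092 = 0.3384
c = 43 / 1.117^0.3384 = 43 / 1.038 = 41.42
S₃ = 41.42 × 8.622^0.3384 = 41.42 × 2.073 ≈ 85.87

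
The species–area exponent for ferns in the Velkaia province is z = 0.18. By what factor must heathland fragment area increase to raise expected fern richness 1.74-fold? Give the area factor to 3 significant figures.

21.7

(A₂/A₁)^0.18 = 1.74, so A₂/A₁ = 1.74^(1/0.18) = 1.74^5.556
ln(A₂/A₁) = ln 1.74 / 0.18 = 0.5539 / 0.18 = 3.0771
A₂/A₁ = e^3.0771 ≈ 21.7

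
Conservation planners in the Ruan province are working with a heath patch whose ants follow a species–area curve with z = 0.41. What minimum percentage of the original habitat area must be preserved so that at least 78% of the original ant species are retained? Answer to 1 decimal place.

54.6%

Need (A_new/A_old)^0.41 = 0.78, so A_new/A_old = 0.78^(1/0.41) = 0.78^2.439
ln(A_new/A_old) = ln 0.78 / 0.41 = -0.2485 / 0.41 = -0.6060
A_new/A_old = e^-0.6060 ≈ 0.5455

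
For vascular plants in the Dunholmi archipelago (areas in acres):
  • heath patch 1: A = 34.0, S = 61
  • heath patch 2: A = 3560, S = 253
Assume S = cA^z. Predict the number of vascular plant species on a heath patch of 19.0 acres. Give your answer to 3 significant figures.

z = ln(253/61) / ln(3560/34) = 1.4225 / 4.6512 = 0.3058
c = 61 / 34^0.3058 = 61 / 2.94 = 20.75
S₃ = 20.75 × 19^0.3058 = 20.75 × 2.461 ≈ 51.05

51.1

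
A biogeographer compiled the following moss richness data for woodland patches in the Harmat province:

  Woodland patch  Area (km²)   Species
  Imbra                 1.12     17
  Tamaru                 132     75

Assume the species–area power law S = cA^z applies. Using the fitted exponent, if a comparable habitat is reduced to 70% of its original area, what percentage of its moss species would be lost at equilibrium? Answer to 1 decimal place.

10.5%

z = ln(75/17) / ln(132/1.12) = 1.4843 / 4.7695 = 0.3112
S_new/S_old = (A_new/A_old)^z = 0.7^0.3112 = exp(0.3112 × -0.3567) = 0.8949
Fraction lost = 1 − 0.8949 = 0.1051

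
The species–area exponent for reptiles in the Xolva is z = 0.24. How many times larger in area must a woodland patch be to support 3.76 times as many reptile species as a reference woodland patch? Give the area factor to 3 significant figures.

249

(A₂/A₁)^0.24 = 3.76, so A₂/A₁ = 3.76^(1/0.24) = 3.76^4.167
ln(A₂/A₁) = ln 3.76 / 0.24 = 1.3244 / 0.24 = 5.5184
A₂/A₁ = e^5.5184 ≈ 249.2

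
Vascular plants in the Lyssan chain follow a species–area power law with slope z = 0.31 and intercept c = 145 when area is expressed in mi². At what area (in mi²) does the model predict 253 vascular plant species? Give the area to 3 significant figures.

253 = 145 × A^0.31  ⇒  A^0.31 = 253/145 = 1.745
ln A = ln(1.745) / 0.31 = 0.5567 / 0.31 = 1.7957
A = e^1.7957 ≈ 6.023 mi²

6.02 mi²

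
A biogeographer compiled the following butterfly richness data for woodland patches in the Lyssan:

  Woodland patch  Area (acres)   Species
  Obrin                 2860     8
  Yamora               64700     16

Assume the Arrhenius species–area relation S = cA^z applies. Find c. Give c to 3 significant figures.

z = ln(S₂/S₁) / ln(A₂/A₁) = ln(16/8) / ln(64700/2860) = 0.6931 / 3.1189 = 0.2222
c = S₁ / A₁^z = 8 / 2860^0.2222 = 8 / 5.863 = 1.364

1.36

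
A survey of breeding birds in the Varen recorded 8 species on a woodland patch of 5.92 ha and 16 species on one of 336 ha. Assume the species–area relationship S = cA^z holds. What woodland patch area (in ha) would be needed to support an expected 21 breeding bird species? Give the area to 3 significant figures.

1640 ha

z = ln(16/8) / ln(336/5.92) = 0.6931 / 4.0388 = 0.1716
c = 8 / 5.92^0.1716 = 8 / 1.357 = 5.896
A = (21/5.896)^(1/0.1716) ⇒ ln A = ln(3.562)/0.1716 = 7.4016
A = e^7.4016 ≈ 1639 ha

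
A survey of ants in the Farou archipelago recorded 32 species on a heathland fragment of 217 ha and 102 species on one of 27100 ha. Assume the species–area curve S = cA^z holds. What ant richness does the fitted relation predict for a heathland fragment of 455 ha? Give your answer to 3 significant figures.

z = ln(102/32) / ln(27100/217) = 1.1592 / 4.8274 = 0.2401
c = 32 / 217^0.2401 = 32 / 3.64 = 8.792
S₃ = 8.792 × 455^0.2401 = 8.792 × 4.348 ≈ 38.23

38.2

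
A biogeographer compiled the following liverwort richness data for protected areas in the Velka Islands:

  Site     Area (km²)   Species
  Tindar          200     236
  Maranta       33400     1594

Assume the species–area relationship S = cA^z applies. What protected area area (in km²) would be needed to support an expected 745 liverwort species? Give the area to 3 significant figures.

z = ln(1594/236) / ln(33400/200) = 1.9102 / 5.1180 = 0.3732
c = 236 / 200^0.3732 = 236 / 7.224 = 32.67
A = (745/32.67)^(1/0.3732) ⇒ ln A = ln(22.81)/0.3732 = 8.3784
A = e^8.3784 ≈ 4352 km²

4350 km²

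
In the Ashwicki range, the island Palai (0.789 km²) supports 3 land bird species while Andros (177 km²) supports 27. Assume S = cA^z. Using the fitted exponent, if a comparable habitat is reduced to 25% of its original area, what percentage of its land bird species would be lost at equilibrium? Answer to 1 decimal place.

43.0%

z = ln(27/3) / ln(177/0.789) = 2.1972 / 5.4131 = 0.4059
S_new/S_old = (A_new/A_old)^z = 0.25^0.4059 = exp(0.4059 × -1.3863) = 0.5697
Fraction lost = 1 − 0.5697 = 0.4303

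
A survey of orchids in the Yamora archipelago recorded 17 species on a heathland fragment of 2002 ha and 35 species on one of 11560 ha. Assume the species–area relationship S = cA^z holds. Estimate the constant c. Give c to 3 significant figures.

z = ln(S₂/S₁) / ln(A₂/A₁) = ln(35/17) / ln(11560/2002) = 0.7221 / 1.7534 = 0.4118
c = S₁ / A₁^z = 17 / 2002^0.4118 = 17 / 22.89 = 0.7426

0.743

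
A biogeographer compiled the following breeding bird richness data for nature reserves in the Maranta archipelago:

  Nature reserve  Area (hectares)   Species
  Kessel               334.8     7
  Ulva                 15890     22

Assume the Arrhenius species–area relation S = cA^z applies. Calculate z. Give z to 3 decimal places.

Taking logs: ln S = ln c + z ln A, so z = (ln S₂ − ln S₁)/(ln A₂ − ln A₁).
z = ln(22/7) / ln(15890/334.8) = ln(3.143) / ln(47.46) = 1.1451 / 3.8599 = 0.2967

0.297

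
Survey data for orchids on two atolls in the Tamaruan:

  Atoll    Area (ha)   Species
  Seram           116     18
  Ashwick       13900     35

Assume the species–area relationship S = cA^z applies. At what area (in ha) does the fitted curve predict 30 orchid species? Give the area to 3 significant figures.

z = ln(35/18) / ln(13900/116) = 0.6650 / 4.7861 = 0.1389
c = 18 / 116^0.1389 = 18 / 1.936 = 9.299
A = (30/9.299)^(1/0.1389) ⇒ ln A = ln(3.226)/0.1389 = 8.4302
A = e^8.4302 ≈ 4583 ha

4580 ha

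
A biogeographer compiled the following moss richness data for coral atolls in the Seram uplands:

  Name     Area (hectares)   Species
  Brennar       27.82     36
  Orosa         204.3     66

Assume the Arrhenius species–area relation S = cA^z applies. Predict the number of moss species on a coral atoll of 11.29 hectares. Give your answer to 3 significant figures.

27.4

z = ln(66/36) / ln(204.3/27.82) = 0.6061 / 1.9938 = 0.3040
c = 36 / 27.82^0.3040 = 36 / 2.748 = 13.1
S₃ = 13.1 × 11.29^0.3040 = 13.1 × 2.089 ≈ 27.37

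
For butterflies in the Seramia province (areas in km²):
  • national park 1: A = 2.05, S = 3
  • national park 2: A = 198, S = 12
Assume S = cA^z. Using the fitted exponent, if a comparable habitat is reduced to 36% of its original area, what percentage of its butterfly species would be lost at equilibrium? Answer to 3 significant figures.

z = ln(12/3) / ln(198/2.05) = 1.3863 / 4.5704 = 0.3033
S_new/S_old = (A_new/A_old)^z = 0.36^0.3033 = exp(0.3033 × -1.0217) = 0.7335
Fraction lost = 1 − 0.7335 = 0.2665

26.6%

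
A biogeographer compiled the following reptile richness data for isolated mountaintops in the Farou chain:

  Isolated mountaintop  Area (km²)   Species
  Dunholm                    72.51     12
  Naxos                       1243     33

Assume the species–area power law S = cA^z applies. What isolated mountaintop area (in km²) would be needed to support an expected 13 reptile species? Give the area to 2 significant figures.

z = ln(33/12) / ln(1243/72.51) = 1.0116 / 2.8416 = 0.3560
c = 12 / 72.51^0.3560 = 12 / 4.595 = 2.611
A = (13/2.611)^(1/0.3560) ⇒ ln A = ln(4.978)/0.3560 = 4.5086
A = e^4.5086 ≈ 90.79 km²

91 km²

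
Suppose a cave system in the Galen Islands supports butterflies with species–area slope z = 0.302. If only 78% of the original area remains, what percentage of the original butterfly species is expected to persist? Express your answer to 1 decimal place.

S_new/S_old = (A_new/A_old)^z = 0.78^0.302
= exp(0.302 × ln 0.78) = exp(0.302 × -0.2485) = exp(-0.0750) ≈ 0.9277

92.8%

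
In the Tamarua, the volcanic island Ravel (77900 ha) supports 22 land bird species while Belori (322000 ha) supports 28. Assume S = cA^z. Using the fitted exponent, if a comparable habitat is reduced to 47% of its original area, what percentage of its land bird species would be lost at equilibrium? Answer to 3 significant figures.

12.0%

z = ln(28/22) / ln(322000/77900) = 0.2412 / 1.4191 = 0.1699
S_new/S_old = (A_new/A_old)^z = 0.47^0.1699 = exp(0.1699 × -0.7550) = 0.8796
Fraction lost = 1 − 0.8796 = 0.1204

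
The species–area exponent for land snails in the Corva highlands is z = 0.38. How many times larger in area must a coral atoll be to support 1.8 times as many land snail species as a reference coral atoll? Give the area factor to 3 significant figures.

(A₂/A₁)^0.38 = 1.8, so A₂/A₁ = 1.8^(1/0.38) = 1.8^2.632
ln(A₂/A₁) = ln 1.8 / 0.38 = 0.5878 / 0.38 = 1.5468
A₂/A₁ = e^1.5468 ≈ 4.696

4.70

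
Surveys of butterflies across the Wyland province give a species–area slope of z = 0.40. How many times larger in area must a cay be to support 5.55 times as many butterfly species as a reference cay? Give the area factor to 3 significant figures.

(A₂/A₁)^0.4 = 5.55, so A₂/A₁ = 5.55^(1/0.4) = 5.55^2.5
ln(A₂/A₁) = ln 5.55 / 0.4 = 1.7138 / 0.4 = 4.2845
A₂/A₁ = e^4.2845 ≈ 72.57

72.6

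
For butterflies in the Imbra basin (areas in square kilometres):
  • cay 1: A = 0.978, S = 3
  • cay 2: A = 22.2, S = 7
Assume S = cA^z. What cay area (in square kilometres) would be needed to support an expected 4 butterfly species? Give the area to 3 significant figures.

2.82 square kilometres

z = ln(7/3) / ln(22.2/0.978) = 0.8473 / 3.1223 = 0.2714
c = 3 / 0.978^0.2714 = 3 / 0.994 = 3.018
A = (4/3.018)^(1/0.2714) ⇒ ln A = ln(1.325)/0.2714 = 1.0379
A = e^1.0379 ≈ 2.823 square kilometres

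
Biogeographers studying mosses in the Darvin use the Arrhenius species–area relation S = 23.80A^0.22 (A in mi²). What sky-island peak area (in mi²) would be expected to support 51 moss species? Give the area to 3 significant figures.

32.0 mi²

51 = 23.8 × A^0.22  ⇒  A^0.22 = 51/23.8 = 2.143
ln A = ln(2.143) / 0.22 = 0.7621 / 0.22 = 3.4643
A = e^3.4643 ≈ 31.95 mi²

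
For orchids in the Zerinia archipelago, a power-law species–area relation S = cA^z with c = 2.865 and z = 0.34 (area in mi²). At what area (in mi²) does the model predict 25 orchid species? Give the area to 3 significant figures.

25 = 2.865 × A^0.34  ⇒  A^0.34 = 25/2.865 = 8.726
ln A = ln(8.726) / 0.34 = 2.1663 / 0.34 = 6.3715
A = e^6.3715 ≈ 584.9 mi²

585 mi²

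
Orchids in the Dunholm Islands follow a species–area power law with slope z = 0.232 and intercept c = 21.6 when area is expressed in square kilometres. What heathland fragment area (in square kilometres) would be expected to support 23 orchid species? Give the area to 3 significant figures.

1.31 square kilometres

23 = 21.6 × A^0.232  ⇒  A^0.232 = 23/21.6 = 1.065
ln A = ln(1.065) / 0.232 = 0.0628 / 0.232 = 0.2707
A = e^0.2707 ≈ 1.311 square kilometres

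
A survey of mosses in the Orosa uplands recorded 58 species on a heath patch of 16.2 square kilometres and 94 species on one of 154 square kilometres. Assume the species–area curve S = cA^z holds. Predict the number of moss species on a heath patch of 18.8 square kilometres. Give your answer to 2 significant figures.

z = ln(94/58) / ln(154/16.2) = 0.4829 / 2.2519 = 0.2144
c = 58 / 16.2^0.2144 = 58 / 1.817 = 31.92
S₃ = 31.92 × 18.8^0.2144 = 31.92 × 1.876 ≈ 59.88

60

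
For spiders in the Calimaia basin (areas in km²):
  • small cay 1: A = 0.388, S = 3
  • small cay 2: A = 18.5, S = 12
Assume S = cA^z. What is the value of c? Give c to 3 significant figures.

4.21

z = ln(S₂/S₁) / ln(A₂/A₁) = ln(12/3) / ln(18.5/0.388) = 1.3863 / 3.8645 = 0.3587
c = S₁ / A₁^z = 3 / 0.388^0.3587 = 3 / 0.712 = 4.213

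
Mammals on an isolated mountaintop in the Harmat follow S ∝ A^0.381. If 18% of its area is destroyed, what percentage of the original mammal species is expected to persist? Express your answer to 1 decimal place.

92.7%

S_new/S_old = (A_new/A_old)^z = 0.82^0.381
= exp(0.381 × ln 0.82) = exp(0.381 × -0.1985) = exp(-0.0756) ≈ 0.9272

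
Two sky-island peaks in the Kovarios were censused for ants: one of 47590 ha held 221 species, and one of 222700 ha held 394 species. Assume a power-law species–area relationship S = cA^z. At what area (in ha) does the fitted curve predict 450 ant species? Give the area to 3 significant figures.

318000 ha

z = ln(394/221) / ln(222700/47590) = 0.5782 / 1.5432 = 0.3747
c = 221 / 47590^0.3747 = 221 / 56.56 = 3.907
A = (450/3.907)^(1/0.3747) ⇒ ln A = ln(115.2)/0.3747 = 12.6683
A = e^12.6683 ≈ 317517 ha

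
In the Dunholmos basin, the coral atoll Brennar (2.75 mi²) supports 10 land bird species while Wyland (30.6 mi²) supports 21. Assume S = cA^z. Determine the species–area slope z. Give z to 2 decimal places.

Taking logs: ln S = ln c + z ln A, so z = (ln S₂ − ln S₁)/(ln A₂ − ln A₁).
z = ln(21/10) / ln(30.6/2.75) = ln(2.1) / ln(11.13) = 0.7419 / 2.4094 = 0.3079

0.31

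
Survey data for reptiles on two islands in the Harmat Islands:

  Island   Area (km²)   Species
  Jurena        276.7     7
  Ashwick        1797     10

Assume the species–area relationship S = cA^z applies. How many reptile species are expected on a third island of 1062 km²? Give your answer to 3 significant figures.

z = ln(10/7) / ln(1797/276.7) = 0.3567 / 1.8709 = 0.1906
c = 7 / 276.7^0.1906 = 7 / 2.921 = 2.396
S₃ = 2.396 × 1062^0.1906 = 2.396 × 3.775 ≈ 9.046

9.05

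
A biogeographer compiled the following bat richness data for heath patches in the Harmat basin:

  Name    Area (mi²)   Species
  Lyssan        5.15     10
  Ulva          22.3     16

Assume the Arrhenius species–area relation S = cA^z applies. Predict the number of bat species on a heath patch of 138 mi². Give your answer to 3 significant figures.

28.7

z = ln(16/10) / ln(22.3/5.15) = 0.4700 / 1.4656 = 0.3207
c = 10 / 5.15^0.3207 = 10 / 1.691 = 5.912
S₃ = 5.912 × 138^0.3207 = 5.912 × 4.856 ≈ 28.71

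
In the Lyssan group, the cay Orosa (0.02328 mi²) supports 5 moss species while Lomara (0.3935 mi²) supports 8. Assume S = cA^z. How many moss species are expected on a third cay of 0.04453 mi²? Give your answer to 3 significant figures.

z = ln(8/5) / ln(0.3935/0.02328) = 0.4700 / 2.8275 = 0.1662
c = 5 / 0.02328^0.1662 = 5 / 0.5352 = 9.342
S₃ = 9.342 × 0.04453^0.1662 = 9.342 × 0.5962 ≈ 5.569

5.57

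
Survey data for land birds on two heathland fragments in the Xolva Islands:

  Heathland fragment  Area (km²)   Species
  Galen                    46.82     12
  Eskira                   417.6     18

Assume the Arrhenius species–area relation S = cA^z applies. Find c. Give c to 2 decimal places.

5.88

z = ln(S₂/S₁) / ln(A₂/A₁) = ln(18/12) / ln(417.6/46.82) = 0.4055 / 2.1882 = 0.1853
c = S₁ / A₁^z = 12 / 46.82^0.1853 = 12 / 2.039 = 5.884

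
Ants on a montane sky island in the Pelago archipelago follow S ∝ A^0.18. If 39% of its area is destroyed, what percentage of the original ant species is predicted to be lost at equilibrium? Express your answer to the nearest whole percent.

9%

S_new/S_old = (A_new/A_old)^z = 0.61^0.18
= exp(0.18 × ln 0.61) = exp(0.18 × -0.4943) = exp(-0.0890) ≈ 0.9149
Fraction lost = 1 − 0.9149 = 0.08513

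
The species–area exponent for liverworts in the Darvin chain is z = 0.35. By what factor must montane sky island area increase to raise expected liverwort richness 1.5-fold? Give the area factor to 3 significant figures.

(A₂/A₁)^0.35 = 1.5, so A₂/A₁ = 1.5^(1/0.35) = 1.5^2.857
ln(A₂/A₁) = ln 1.5 / 0.35 = 0.4055 / 0.35 = 1.1585
A₂/A₁ = e^1.1585 ≈ 3.185

3.19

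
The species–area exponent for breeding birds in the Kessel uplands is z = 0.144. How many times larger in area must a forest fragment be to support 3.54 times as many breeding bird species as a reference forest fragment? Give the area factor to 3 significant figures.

(A₂/A₁)^0.144 = 3.54, so A₂/A₁ = 3.54^(1/0.144) = 3.54^6.944
ln(A₂/A₁) = ln 3.54 / 0.144 = 1.2641 / 0.144 = 8.7787
A₂/A₁ = e^8.7787 ≈ 6494

6490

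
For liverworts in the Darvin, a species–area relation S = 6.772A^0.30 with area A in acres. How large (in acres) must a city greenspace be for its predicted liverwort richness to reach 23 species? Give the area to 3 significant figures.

58.9 acres

23 = 6.772 × A^0.3  ⇒  A^0.3 = 23/6.772 = 3.396
ln A = ln(3.396) / 0.3 = 1.2227 / 0.3 = 4.0757
A = e^4.0757 ≈ 58.89 acres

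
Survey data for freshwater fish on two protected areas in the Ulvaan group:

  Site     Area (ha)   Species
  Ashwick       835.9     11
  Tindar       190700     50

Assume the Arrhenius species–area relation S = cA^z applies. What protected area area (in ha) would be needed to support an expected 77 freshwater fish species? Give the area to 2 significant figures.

z = ln(50/11) / ln(190700/835.9) = 1.5141 / 5.4299 = 0.2788
c = 11 / 835.9^0.2788 = 11 / 6.529 = 1.685
A = (77/1.685)^(1/0.2788) ⇒ ln A = ln(45.7)/0.2788 = 13.7069
A = e^13.7069 ≈ 897089 ha

900000 ha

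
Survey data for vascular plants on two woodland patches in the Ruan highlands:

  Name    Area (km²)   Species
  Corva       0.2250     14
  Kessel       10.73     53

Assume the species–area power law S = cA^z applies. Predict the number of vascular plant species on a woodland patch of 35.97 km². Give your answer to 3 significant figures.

z = ln(53/14) / ln(10.73/0.225) = 1.3312 / 3.8647 = 0.3445
c = 14 / 0.225^0.3445 = 14 / 0.5982 = 23.4
S₃ = 23.4 × 35.97^0.3445 = 23.4 × 3.435 ≈ 80.4

80.4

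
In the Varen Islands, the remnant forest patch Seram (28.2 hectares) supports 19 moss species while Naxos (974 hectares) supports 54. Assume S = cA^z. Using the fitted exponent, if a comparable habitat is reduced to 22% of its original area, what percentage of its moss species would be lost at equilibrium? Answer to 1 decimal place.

36.0%

z = ln(54/19) / ln(974/28.2) = 1.0445 / 3.5421 = 0.2949
S_new/S_old = (A_new/A_old)^z = 0.22^0.2949 = exp(0.2949 × -1.5141) = 0.6399
Fraction lost = 1 − 0.6399 = 0.3601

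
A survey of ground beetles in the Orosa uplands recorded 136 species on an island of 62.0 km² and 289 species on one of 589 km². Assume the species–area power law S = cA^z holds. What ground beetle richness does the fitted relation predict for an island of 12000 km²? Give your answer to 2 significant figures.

790

z = ln(289/136) / ln(589/62) = 0.7538 / 2.2513 = 0.3348
c = 136 / 62^0.3348 = 136 / 3.982 = 34.15
S₃ = 34.15 × 12000^0.3348 = 34.15 × 23.22 ≈ 792.9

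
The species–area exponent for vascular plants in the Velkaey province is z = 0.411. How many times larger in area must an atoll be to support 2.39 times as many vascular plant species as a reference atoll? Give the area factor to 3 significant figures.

8.33

(A₂/A₁)^0.411 = 2.39, so A₂/A₁ = 2.39^(1/0.411) = 2.39^2.433
ln(A₂/A₁) = ln 2.39 / 0.411 = 0.8713 / 0.411 = 2.1199
A₂/A₁ = e^2.1199 ≈ 8.331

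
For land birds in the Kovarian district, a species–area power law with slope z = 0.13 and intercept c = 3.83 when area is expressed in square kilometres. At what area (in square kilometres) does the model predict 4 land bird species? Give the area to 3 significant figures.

1.40 square kilometres

4 = 3.83 × A^0.13  ⇒  A^0.13 = 4/3.83 = 1.044
ln A = ln(1.044) / 0.13 = 0.0434 / 0.13 = 0.3341
A = e^0.3341 ≈ 1.397 square kilometres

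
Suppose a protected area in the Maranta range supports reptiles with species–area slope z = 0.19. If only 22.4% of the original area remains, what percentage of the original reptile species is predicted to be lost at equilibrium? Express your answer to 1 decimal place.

24.7%

S_new/S_old = (A_new/A_old)^z = 0.224^0.19
= exp(0.19 × ln 0.224) = exp(0.19 × -1.4961) = exp(-0.2843) ≈ 0.7526
Fraction lost = 1 − 0.7526 = 0.2474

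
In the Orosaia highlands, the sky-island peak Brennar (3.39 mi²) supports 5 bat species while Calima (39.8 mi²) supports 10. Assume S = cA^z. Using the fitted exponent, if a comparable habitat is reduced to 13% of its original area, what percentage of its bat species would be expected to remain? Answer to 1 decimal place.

z = ln(10/5) / ln(39.8/3.39) = 0.6931 / 2.4630 = 0.2814
S_new/S_old = (A_new/A_old)^z = 0.13^0.2814 = exp(0.2814 × -2.0402) = 0.5632

56.3%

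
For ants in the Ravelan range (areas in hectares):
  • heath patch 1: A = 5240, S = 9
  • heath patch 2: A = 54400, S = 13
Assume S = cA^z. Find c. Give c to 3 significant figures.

z = ln(S₂/S₁) / ln(A₂/A₁) = ln(13/9) / ln(54400/5240) = 0.3677 / 2.3400 = 0.1571
c = S₁ / A₁^z = 9 / 5240^0.1571 = 9 / 3.841 = 2.343

2.34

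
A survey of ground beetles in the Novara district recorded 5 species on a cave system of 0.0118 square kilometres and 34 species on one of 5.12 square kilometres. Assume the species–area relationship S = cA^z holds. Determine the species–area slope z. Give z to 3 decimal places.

0.316

Taking logs: ln S = ln c + z ln A, so z = (ln S₂ − ln S₁)/(ln A₂ − ln A₁).
z = ln(34/5) / ln(5.12/0.0118) = ln(6.8) / ln(433.9) = 1.9169 / 6.0728 = 0.3157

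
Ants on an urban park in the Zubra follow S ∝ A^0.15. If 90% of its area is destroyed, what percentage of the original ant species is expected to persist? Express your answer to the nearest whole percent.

S_new/S_old = (A_new/A_old)^z = 0.1^0.15
= exp(0.15 × ln 0.1) = exp(0.15 × -2.3026) = exp(-0.3454) ≈ 0.7079

71%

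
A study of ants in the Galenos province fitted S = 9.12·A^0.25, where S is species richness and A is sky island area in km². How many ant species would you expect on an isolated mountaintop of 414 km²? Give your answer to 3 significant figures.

41.1

S = 9.12 × 414^0.25
ln S = ln 9.12 + 0.25 × ln 414 = 2.2105 + 0.25 × 6.0259 = 3.7169
S = e^3.7169 ≈ 41.14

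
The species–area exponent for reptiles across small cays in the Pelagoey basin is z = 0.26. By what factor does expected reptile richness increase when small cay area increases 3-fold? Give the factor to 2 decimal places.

1.33

S₂/S₁ = (A₂/A₁)^z = 3^0.26
ln(S₂/S₁) = 0.26 × ln 3 = 0.26 × 1.0986 = 0.2856
S₂/S₁ = e^0.2856 ≈ 1.331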